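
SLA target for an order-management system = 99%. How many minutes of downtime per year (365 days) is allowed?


Formula: allowed downtime = period * (100 - SLA) / 100
Period (year (365 days)) = 525600 minutes
Unavailability fraction = (100 - 99.0) / 100
Allowed downtime = 525600 * (100 - 99.0) / 100
Allowed downtime = 5256.0 minutes

5256.0 minutes


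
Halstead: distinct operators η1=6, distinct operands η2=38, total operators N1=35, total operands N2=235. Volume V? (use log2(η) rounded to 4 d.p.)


Formula: V = N * log2(η), where N = N1 + N2 and η = η1 + η2
η = 6 + 38 = 44
N = 35 + 235 = 270
log2(44) ≈ 5.4594
V = 270 * 5.4594 = 1474.04

1474.04


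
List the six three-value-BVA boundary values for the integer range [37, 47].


Range: [37, 47]
Boundaries: just below min, min, min+1, max-1, max, just above max
Values: [36, 37, 38, 46, 47, 48]

[36, 37, 38, 46, 47, 48]


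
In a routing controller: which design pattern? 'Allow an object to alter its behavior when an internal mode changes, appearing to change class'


This matches the State pattern

State


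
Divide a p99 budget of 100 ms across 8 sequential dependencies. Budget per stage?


Formula: per_stage = total_budget / stages
per_stage = 100 / 8
per_stage = 12.5 ms

12.5 ms


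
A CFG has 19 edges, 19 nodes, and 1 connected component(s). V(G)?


Formula: V(G) = E - N + 2P
V(G) = 19 - 19 + 2*1
V(G) = 0 + 2
V(G) = 2

2


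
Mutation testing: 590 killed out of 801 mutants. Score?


Mutation score = killed / total * 100
Mutation score = 590 / 801 * 100
Mutation score = 73.66%

73.66%


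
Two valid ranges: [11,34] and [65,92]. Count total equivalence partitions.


Valid ranges: [11,34] and [65,92]
Class 1: x < 11 — invalid
Class 2: 11 ≤ x ≤ 34 — valid
Class 3: 34 < x < 65 — invalid (gap between ranges)
Class 4: 65 ≤ x ≤ 92 — valid
Class 5: x > 92 — invalid
Total equivalence classes: 5

5 equivalence classes


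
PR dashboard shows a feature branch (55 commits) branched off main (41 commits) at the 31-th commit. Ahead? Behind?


Common ancestor: commit #31
feature commits after divergence: 55 - 31 = 24
main commits after divergence: 41 - 31 = 10
feature is 24 commits ahead of main
main is 10 commits ahead of feature

feature ahead: 24, main ahead: 10


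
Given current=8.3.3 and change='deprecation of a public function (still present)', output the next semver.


Current: 8.3.3
Change category: 'deprecation of a public function (still present)' → minor bump
SemVer rule: minor bump → increment MINOR, reset PATCH to 0 (MAJOR unchanged)
New: 8.4.0

8.4.0


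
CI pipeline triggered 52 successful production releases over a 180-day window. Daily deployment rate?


Formula: deployments per day = releases / days
= 52 / 180
= 0.289 deploys/day
(equivalently, 2.02 deploys/week)

0.289 deploys/day


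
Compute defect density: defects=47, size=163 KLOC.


Defect density = defects / KLOC
Defect density = 47 / 163
Defect density = 0.288 defects/KLOC

0.288 defects/KLOC


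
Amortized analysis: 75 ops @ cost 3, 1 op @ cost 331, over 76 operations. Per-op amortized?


Formula: Amortized cost = Total cost / Operations
Total cost = (75 * 3) + (1 * 331)
Total cost = 225 + 331 = 556
Amortized = 556 / 76 = 7.3158

7.3158


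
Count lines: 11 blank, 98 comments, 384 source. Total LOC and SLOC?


Total LOC = blank + comment + code
Total LOC = 11 + 98 + 384 = 493
SLOC (source only) = code = 384

Total LOC: 493, SLOC: 384


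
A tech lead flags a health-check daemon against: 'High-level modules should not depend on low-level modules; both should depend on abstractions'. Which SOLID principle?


This describes the Dependency Inversion Principle (DIP)

Dependency Inversion Principle (DIP)


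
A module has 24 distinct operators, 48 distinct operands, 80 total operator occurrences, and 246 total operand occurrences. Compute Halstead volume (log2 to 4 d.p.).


Formula: V = N * log2(η), where N = N1 + N2 and η = η1 + η2
η = 24 + 48 = 72
N = 80 + 246 = 326
log2(72) ≈ 6.1699
V = 326 * 6.1699 = 2011.39

2011.39


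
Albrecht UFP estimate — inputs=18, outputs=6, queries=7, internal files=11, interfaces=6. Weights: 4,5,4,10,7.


UFP = EI*4 + EO*5 + EQ*4 + ILF*10 + EIF*7
UFP = 18*4 + 6*5 + 7*4 + 11*10 + 6*7
UFP = 72 + 30 + 28 + 110 + 42
UFP = 282

282


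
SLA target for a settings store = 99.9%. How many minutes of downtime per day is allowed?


Formula: allowed downtime = period * (100 - SLA) / 100
Period (day) = 1440 minutes
Unavailability fraction = (100 - 99.9) / 100
Allowed downtime = 1440 * (100 - 99.9) / 100
Allowed downtime = 1.44 minutes

1.44 minutes


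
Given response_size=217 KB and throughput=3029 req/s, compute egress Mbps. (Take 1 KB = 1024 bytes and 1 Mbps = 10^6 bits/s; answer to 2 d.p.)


Formula: Mbps = payload_bytes * RPS * 8 / 1e6
Payload per request = 217 KB = 217 * 1024 = 222208 bytes
Total bytes/sec = 222208 * 3029 = 673068032
Total bits/sec = 673068032 * 8 = 5384544256
Mbps = 5384544256 / 1e6 = 5384.54

5384.54 Mbps


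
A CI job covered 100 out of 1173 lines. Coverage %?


Coverage = covered / total * 100
Coverage = 100 / 1173 * 100
Coverage = 8.53%

8.53%


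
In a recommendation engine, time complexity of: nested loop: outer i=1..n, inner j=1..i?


Reasoning: triangle: n(n+1)/2 ~ n^2/2
Complexity: O(n^2)

O(n^2)


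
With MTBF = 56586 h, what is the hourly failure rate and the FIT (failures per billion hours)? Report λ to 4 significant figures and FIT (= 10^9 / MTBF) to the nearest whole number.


Formula: λ = 1 / MTBF; FIT = λ × 1e9 = 1e9 / MTBF
λ = 1 / 56586 ≈ 1.767e-05 failures/hour
FIT = 1e9 / 56586 ≈ 17672 failures per 1e9 hours (nearest whole number)

λ = 1.767e-05 /h, FIT = 17672


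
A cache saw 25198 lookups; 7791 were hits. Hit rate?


Formula: hit rate = hits / (hits + misses) * 100
hit rate = 7791 / (7791 + 17407) * 100
hit rate = 7791 / 25198 * 100
hit rate = 30.92%

30.92%


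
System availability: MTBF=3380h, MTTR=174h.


Availability = MTBF / (MTBF + MTTR)
Availability = 3380 / (3380 + 174)
Availability = 3380 / 3554
Availability = 95.1041%

95.1041%


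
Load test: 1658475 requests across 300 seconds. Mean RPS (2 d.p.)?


Formula: throughput = requests / seconds
throughput = 1658475 / 300
throughput = 5528.25 requests/second

5528.25 requests/second


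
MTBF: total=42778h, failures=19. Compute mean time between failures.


Formula: MTBF = Total operating time / Number of failures
MTBF = 42778 / 19
MTBF = 2251.47 hours

2251.47 hours


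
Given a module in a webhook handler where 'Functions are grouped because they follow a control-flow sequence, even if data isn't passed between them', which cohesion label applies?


Reasoning: Grouped by order of execution within a routine, not by data flow
Type: Procedural cohesion

Procedural cohesion


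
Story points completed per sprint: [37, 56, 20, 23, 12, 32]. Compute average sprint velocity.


Formula: Avg velocity = Total points / Number of sprints
Points: [37, 56, 20, 23, 12, 32]
Sum = 37 + 56 + 20 + 23 + 12 + 32 = 180
Avg velocity = 180 / 6 = 30.0 points/sprint

30.0 points/sprint


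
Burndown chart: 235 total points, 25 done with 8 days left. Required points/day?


Formula: Required rate = Remaining points / Days left
Remaining = 235 - 25 = 210 points
Required rate = 210 / 8 = 26.25 points/day

26.25 points/day


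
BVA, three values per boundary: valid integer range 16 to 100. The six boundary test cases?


Range: [16, 100]
Boundaries: just below min, min, min+1, max-1, max, just above max
Values: [15, 16, 17, 99, 100, 101]

[15, 16, 17, 99, 100, 101]


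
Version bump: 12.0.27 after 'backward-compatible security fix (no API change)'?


Current: 12.0.27
Change category: 'backward-compatible security fix (no API change)' → patch bump
SemVer rule: patch bump → increment PATCH (MAJOR and MINOR unchanged)
New: 12.0.28

12.0.28


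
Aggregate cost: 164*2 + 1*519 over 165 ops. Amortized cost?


Formula: Amortized cost = Total cost / Operations
Total cost = (164 * 2) + (1 * 519)
Total cost = 328 + 519 = 847
Amortized = 847 / 165 = 5.1333

5.1333


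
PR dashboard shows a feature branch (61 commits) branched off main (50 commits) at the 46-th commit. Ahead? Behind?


Common ancestor: commit #46
feature commits after divergence: 61 - 46 = 15
main commits after divergence: 50 - 46 = 4
feature is 15 commits ahead of main
main is 4 commits ahead of feature

feature ahead: 15, main ahead: 4


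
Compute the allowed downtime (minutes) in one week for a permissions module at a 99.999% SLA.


Formula: allowed downtime = period * (100 - SLA) / 100
Period (week) = 10080 minutes
Unavailability fraction = (100 - 99.999) / 100
Allowed downtime = 10080 * (100 - 99.999) / 100
Allowed downtime = 0.1008 minutes

0.1008 minutes


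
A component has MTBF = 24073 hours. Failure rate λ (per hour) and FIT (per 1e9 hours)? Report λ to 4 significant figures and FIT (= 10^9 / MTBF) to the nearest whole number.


Formula: λ = 1 / MTBF; FIT = λ × 1e9 = 1e9 / MTBF
λ = 1 / 24073 ≈ 4.154e-05 failures/hour
FIT = 1e9 / 24073 ≈ 41540 failures per 1e9 hours (nearest whole number)

λ = 4.154e-05 /h, FIT = 41540


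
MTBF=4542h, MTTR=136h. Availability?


Availability = MTBF / (MTBF + MTTR)
Availability = 4542 / (4542 + 136)
Availability = 4542 / 4678
Availability = 97.0928%

97.0928%


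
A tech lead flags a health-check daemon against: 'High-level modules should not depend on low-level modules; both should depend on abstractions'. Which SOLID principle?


This describes the Dependency Inversion Principle (DIP)

Dependency Inversion Principle (DIP)


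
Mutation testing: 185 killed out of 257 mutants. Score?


Mutation score = killed / total * 100
Mutation score = 185 / 257 * 100
Mutation score = 71.98%

71.98%


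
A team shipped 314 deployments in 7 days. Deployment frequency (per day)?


Formula: deployments per day = releases / days
= 314 / 7
= 44.857 deploys/day
(equivalently, 314.0 deploys/week)

44.857 deploys/day


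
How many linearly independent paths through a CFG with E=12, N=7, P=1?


Formula: V(G) = E - N + 2P
V(G) = 12 - 7 + 2*1
V(G) = 5 + 2
V(G) = 7

7


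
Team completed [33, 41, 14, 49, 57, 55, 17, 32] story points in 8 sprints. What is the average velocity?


Formula: Avg velocity = Total points / Number of sprints
Points: [33, 41, 14, 49, 57, 55, 17, 32]
Sum = 33 + 41 + 14 + 49 + 57 + 55 + 17 + 32 = 298
Avg velocity = 298 / 8 = 37.25 points/sprint

37.25 points/sprint


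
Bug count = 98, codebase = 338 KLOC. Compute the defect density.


Defect density = defects / KLOC
Defect density = 98 / 338
Defect density = 0.29 defects/KLOC

0.29 defects/KLOC


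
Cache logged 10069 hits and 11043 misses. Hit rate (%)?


Formula: hit rate = hits / (hits + misses) * 100
hit rate = 10069 / (10069 + 11043) * 100
hit rate = 10069 / 21112 * 100
hit rate = 47.69%

47.69%


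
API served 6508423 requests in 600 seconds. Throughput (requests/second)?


Formula: throughput = requests / seconds
throughput = 6508423 / 600
throughput = 10847.37 requests/second

10847.37 requests/second


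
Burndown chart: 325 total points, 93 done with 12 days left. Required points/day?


Formula: Required rate = Remaining points / Days left
Remaining = 325 - 93 = 232 points
Required rate = 232 / 12 = 19.33 points/day

19.33 points/day


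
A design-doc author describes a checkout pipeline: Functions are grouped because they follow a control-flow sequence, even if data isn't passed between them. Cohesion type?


Reasoning: Grouped by order of execution within a routine, not by data flow
Type: Procedural cohesion

Procedural cohesion


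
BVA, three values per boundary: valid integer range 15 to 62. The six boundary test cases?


Range: [15, 62]
Boundaries: just below min, min, min+1, max-1, max, just above max
Values: [14, 15, 16, 61, 62, 63]

[14, 15, 16, 61, 62, 63]


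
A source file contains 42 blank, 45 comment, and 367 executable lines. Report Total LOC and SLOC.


Total LOC = blank + comment + code
Total LOC = 42 + 45 + 367 = 454
SLOC (source only) = code = 367

Total LOC: 454, SLOC: 367


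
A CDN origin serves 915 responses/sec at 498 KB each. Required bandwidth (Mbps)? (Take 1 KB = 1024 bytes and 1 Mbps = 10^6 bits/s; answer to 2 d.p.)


Formula: Mbps = payload_bytes * RPS * 8 / 1e6
Payload per request = 498 KB = 498 * 1024 = 509952 bytes
Total bytes/sec = 509952 * 915 = 466606080
Total bits/sec = 466606080 * 8 = 3732848640
Mbps = 3732848640 / 1e6 = 3732.85

3732.85 Mbps


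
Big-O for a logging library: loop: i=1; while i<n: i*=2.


Reasoning: i doubles each step so iterations are log2(n)
Complexity: O(log n)

O(log n)


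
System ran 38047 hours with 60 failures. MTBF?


Formula: MTBF = Total operating time / Number of failures
MTBF = 38047 / 60
MTBF = 634.12 hours

634.12 hours


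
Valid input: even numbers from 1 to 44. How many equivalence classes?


Constraint: even integers in [1, 44]
Class 1: x < 1 — out-of-range invalid
Class 2: x in [1,44] but odd — wrong type invalid
Class 3: x in [1,44] and even — valid
Class 4: x > 44 — out-of-range invalid
Total equivalence classes: 4

4 equivalence classes


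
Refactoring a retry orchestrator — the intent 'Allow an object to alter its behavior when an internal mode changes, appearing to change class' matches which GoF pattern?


This matches the State pattern

State


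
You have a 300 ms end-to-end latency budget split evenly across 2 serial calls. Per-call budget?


Formula: per_stage = total_budget / stages
per_stage = 300 / 2
per_stage = 150.0 ms

150.0 ms


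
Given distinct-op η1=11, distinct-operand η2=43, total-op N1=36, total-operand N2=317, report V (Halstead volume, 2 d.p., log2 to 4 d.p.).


Formula: V = N * log2(η), where N = N1 + N2 and η = η1 + η2
η = 11 + 43 = 54
N = 36 + 317 = 353
log2(54) ≈ 5.7549
V = 353 * 5.7549 = 2031.48

2031.48


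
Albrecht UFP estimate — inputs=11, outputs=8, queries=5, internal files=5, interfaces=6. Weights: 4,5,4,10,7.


UFP = EI*4 + EO*5 + EQ*4 + ILF*10 + EIF*7
UFP = 11*4 + 8*5 + 5*4 + 5*10 + 6*7
UFP = 44 + 40 + 20 + 50 + 42
UFP = 196

196


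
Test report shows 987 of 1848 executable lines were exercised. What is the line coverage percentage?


Coverage = covered / total * 100
Coverage = 987 / 1848 * 100
Coverage = 53.41%

53.41%


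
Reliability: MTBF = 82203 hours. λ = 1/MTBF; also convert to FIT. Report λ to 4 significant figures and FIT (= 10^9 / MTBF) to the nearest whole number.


Formula: λ = 1 / MTBF; FIT = λ × 1e9 = 1e9 / MTBF
λ = 1 / 82203 ≈ 1.217e-05 failures/hour
FIT = 1e9 / 82203 ≈ 12165 failures per 1e9 hours (nearest whole number)

λ = 1.217e-05 /h, FIT = 12165


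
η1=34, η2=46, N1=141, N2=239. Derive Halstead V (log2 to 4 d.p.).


Formula: V = N * log2(η), where N = N1 + N2 and η = η1 + η2
η = 34 + 46 = 80
N = 141 + 239 = 380
log2(80) ≈ 6.3219
V = 380 * 6.3219 = 2402.32

2402.32


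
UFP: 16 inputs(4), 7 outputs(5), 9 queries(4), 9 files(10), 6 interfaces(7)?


UFP = EI*4 + EO*5 + EQ*4 + ILF*10 + EIF*7
UFP = 16*4 + 7*5 + 9*4 + 9*10 + 6*7
UFP = 64 + 35 + 36 + 90 + 42
UFP = 267

267


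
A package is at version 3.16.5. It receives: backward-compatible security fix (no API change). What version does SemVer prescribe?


Current: 3.16.5
Change category: 'backward-compatible security fix (no API change)' → patch bump
SemVer rule: patch bump → increment PATCH (MAJOR and MINOR unchanged)
New: 3.16.6

3.16.6


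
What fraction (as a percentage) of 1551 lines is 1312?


Coverage = covered / total * 100
Coverage = 1312 / 1551 * 100
Coverage = 84.59%

84.59%


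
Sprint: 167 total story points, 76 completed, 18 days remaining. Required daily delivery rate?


Formula: Required rate = Remaining points / Days left
Remaining = 167 - 76 = 91 points
Required rate = 91 / 18 = 5.06 points/day

5.06 points/day


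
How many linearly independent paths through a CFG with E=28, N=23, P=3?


Formula: V(G) = E - N + 2P
V(G) = 28 - 23 + 2*3
V(G) = 5 + 6
V(G) = 11

11


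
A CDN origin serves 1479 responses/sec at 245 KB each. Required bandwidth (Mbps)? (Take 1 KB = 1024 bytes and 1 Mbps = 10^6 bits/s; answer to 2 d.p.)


Formula: Mbps = payload_bytes * RPS * 8 / 1e6
Payload per request = 245 KB = 245 * 1024 = 250880 bytes
Total bytes/sec = 250880 * 1479 = 371051520
Total bits/sec = 371051520 * 8 = 2968412160
Mbps = 2968412160 / 1e6 = 2968.41

2968.41 Mbps


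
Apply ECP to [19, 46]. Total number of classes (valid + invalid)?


Valid range: [19, 46]
Class 1: x < 19 — invalid
Class 2: 19 ≤ x ≤ 46 — valid
Class 3: x > 46 — invalid
Total equivalence classes: 3

3 equivalence classes


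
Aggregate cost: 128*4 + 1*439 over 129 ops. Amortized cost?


Formula: Amortized cost = Total cost / Operations
Total cost = (128 * 4) + (1 * 439)
Total cost = 512 + 439 = 951
Amortized = 951 / 129 = 7.3721

7.3721


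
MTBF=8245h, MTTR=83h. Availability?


Availability = MTBF / (MTBF + MTTR)
Availability = 8245 / (8245 + 83)
Availability = 8245 / 8328
Availability = 99.0034%

99.0034%


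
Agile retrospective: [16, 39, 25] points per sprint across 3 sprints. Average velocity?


Formula: Avg velocity = Total points / Number of sprints
Points: [16, 39, 25]
Sum = 16 + 39 + 25 = 80
Avg velocity = 80 / 3 = 26.67 points/sprint

26.67 points/sprint


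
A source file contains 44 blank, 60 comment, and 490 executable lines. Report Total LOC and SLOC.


Total LOC = blank + comment + code
Total LOC = 44 + 60 + 490 = 594
SLOC (source only) = code = 490

Total LOC: 594, SLOC: 490


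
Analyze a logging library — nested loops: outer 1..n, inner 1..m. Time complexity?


Reasoning: product of independent bounds
Complexity: O(n*m)

O(n*m)


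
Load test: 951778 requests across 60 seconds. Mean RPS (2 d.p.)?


Formula: throughput = requests / seconds
throughput = 951778 / 60
throughput = 15862.97 requests/second

15862.97 requests/second


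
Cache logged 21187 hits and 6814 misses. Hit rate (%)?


Formula: hit rate = hits / (hits + misses) * 100
hit rate = 21187 / (21187 + 6814) * 100
hit rate = 21187 / 28001 * 100
hit rate = 75.67%

75.67%


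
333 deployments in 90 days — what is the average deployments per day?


Formula: deployments per day = releases / days
= 333 / 90
= 3.7 deploys/day
(equivalently, 25.9 deploys/week)

3.7 deploys/day


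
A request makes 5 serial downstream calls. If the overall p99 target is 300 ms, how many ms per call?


Formula: per_stage = total_budget / stages
per_stage = 300 / 5
per_stage = 60.0 ms

60.0 ms


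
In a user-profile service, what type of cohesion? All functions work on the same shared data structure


Reasoning: Functions share data
Type: Communicational cohesion

Communicational cohesion


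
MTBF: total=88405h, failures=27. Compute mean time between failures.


Formula: MTBF = Total operating time / Number of failures
MTBF = 88405 / 27
MTBF = 3274.26 hours

3274.26 hours


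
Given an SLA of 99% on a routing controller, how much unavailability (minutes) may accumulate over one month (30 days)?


Formula: allowed downtime = period * (100 - SLA) / 100
Period (month (30 days)) = 43200 minutes
Unavailability fraction = (100 - 99.0) / 100
Allowed downtime = 43200 * (100 - 99.0) / 100
Allowed downtime = 432.0 minutes

432.0 minutes


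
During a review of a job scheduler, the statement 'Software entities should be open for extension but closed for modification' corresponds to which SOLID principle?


This describes the Open/Closed Principle (OCP)

Open/Closed Principle (OCP)


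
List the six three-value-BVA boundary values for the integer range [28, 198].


Range: [28, 198]
Boundaries: just below min, min, min+1, max-1, max, just above max
Values: [27, 28, 29, 197, 198, 199]

[27, 28, 29, 197, 198, 199]


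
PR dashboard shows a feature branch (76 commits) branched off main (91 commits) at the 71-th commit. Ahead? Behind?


Common ancestor: commit #71
feature commits after divergence: 76 - 71 = 5
main commits after divergence: 91 - 71 = 20
feature is 5 commits ahead of main
main is 20 commits ahead of feature

feature ahead: 5, main ahead: 20


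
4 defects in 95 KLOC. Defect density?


Defect density = defects / KLOC
Defect density = 4 / 95
Defect density = 0.042 defects/KLOC

0.042 defects/KLOC


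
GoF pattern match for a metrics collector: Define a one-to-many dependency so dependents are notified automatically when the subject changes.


This matches the Observer pattern

Observer


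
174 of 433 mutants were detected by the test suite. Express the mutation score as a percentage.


Mutation score = killed / total * 100
Mutation score = 174 / 433 * 100
Mutation score = 40.18%

40.18%


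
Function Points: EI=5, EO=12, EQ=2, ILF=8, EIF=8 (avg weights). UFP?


UFP = EI*4 + EO*5 + EQ*4 + ILF*10 + EIF*7
UFP = 5*4 + 12*5 + 2*4 + 8*10 + 8*7
UFP = 20 + 60 + 8 + 80 + 56
UFP = 224

224


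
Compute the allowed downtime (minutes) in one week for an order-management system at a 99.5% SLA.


Formula: allowed downtime = period * (100 - SLA) / 100
Period (week) = 10080 minutes
Unavailability fraction = (100 - 99.5) / 100
Allowed downtime = 10080 * (100 - 99.5) / 100
Allowed downtime = 50.4 minutes

50.4 minutes


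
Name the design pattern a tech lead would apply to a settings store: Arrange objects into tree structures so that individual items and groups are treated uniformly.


This matches the Composite pattern

Composite


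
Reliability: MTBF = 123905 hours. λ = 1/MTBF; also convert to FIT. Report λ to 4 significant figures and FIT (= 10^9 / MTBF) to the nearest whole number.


Formula: λ = 1 / MTBF; FIT = λ × 1e9 = 1e9 / MTBF
λ = 1 / 123905 ≈ 8.071e-06 failures/hour
FIT = 1e9 / 123905 ≈ 8071 failures per 1e9 hours (nearest whole number)

λ = 8.071e-06 /h, FIT = 8071


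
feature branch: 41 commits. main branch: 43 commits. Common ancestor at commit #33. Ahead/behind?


Common ancestor: commit #33
feature commits after divergence: 41 - 33 = 8
main commits after divergence: 43 - 33 = 10
feature is 8 commits ahead of main
main is 10 commits ahead of feature

feature ahead: 8, main ahead: 10


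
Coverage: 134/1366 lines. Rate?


Coverage = covered / total * 100
Coverage = 134 / 1366 * 100
Coverage = 9.81%

9.81%


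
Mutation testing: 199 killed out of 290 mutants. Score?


Mutation score = killed / total * 100
Mutation score = 199 / 290 * 100
Mutation score = 68.62%

68.62%


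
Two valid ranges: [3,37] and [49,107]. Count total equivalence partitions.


Valid ranges: [3,37] and [49,107]
Class 1: x < 3 — invalid
Class 2: 3 ≤ x ≤ 37 — valid
Class 3: 37 < x < 49 — invalid (gap between ranges)
Class 4: 49 ≤ x ≤ 107 — valid
Class 5: x > 107 — invalid
Total equivalence classes: 5

5 equivalence classes


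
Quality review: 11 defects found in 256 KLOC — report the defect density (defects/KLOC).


Defect density = defects / KLOC
Defect density = 11 / 256
Defect density = 0.043 defects/KLOC

0.043 defects/KLOC


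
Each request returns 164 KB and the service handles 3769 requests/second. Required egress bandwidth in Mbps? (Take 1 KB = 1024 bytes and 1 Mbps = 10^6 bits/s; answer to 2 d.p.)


Formula: Mbps = payload_bytes * RPS * 8 / 1e6
Payload per request = 164 KB = 164 * 1024 = 167936 bytes
Total bytes/sec = 167936 * 3769 = 632950784
Total bits/sec = 632950784 * 8 = 5063606272
Mbps = 5063606272 / 1e6 = 5063.61

5063.61 Mbps


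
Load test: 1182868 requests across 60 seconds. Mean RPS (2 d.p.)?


Formula: throughput = requests / seconds
throughput = 1182868 / 60
throughput = 19714.47 requests/second

19714.47 requests/second


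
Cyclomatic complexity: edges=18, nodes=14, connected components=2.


Formula: V(G) = E - N + 2P
V(G) = 18 - 14 + 2*2
V(G) = 4 + 4
V(G) = 8

8


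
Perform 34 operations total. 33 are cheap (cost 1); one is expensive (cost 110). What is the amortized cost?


Formula: Amortized cost = Total cost / Operations
Total cost = (33 * 1) + (1 * 110)
Total cost = 33 + 110 = 143
Amortized = 143 / 34 = 4.2059

4.2059


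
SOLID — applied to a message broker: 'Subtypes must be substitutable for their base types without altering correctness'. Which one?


This describes the Liskov Substitution Principle (LSP)

Liskov Substitution Principle (LSP)


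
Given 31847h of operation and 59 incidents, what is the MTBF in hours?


Formula: MTBF = Total operating time / Number of failures
MTBF = 31847 / 59
MTBF = 539.78 hours

539.78 hours


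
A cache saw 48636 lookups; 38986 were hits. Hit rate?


Formula: hit rate = hits / (hits + misses) * 100
hit rate = 38986 / (38986 + 9650) * 100
hit rate = 38986 / 48636 * 100
hit rate = 80.16%

80.16%


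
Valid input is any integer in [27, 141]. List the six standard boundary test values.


Range: [27, 141]
Boundaries: just below min, min, min+1, max-1, max, just above max
Values: [26, 27, 28, 140, 141, 142]

[26, 27, 28, 140, 141, 142]


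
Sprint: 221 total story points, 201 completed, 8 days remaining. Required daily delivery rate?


Formula: Required rate = Remaining points / Days left
Remaining = 221 - 201 = 20 points
Required rate = 20 / 8 = 2.5 points/day

2.5 points/day


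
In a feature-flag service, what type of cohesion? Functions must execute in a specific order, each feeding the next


Reasoning: Output of one is input to next
Type: Sequential cohesion

Sequential cohesion


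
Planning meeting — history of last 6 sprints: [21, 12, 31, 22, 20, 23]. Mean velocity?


Formula: Avg velocity = Total points / Number of sprints
Points: [21, 12, 31, 22, 20, 23]
Sum = 21 + 12 + 31 + 22 + 20 + 23 = 129
Avg velocity = 129 / 6 = 21.5 points/sprint

21.5 points/sprint


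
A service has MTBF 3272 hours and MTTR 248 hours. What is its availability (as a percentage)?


Availability = MTBF / (MTBF + MTTR)
Availability = 3272 / (3272 + 248)
Availability = 3272 / 3520
Availability = 92.9545%

92.9545%


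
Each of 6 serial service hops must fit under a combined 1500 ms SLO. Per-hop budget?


Formula: per_stage = total_budget / stages
per_stage = 1500 / 6
per_stage = 250.0 ms

250.0 ms


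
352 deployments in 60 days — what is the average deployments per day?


Formula: deployments per day = releases / days
= 352 / 60
= 5.867 deploys/day
(equivalently, 41.07 deploys/week)

5.867 deploys/day


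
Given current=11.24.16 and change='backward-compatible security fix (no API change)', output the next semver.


Current: 11.24.16
Change category: 'backward-compatible security fix (no API change)' → patch bump
SemVer rule: patch bump → increment PATCH (MAJOR and MINOR unchanged)
New: 11.24.17

11.24.17


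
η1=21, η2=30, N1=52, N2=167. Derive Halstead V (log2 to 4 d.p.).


Formula: V = N * log2(η), where N = N1 + N2 and η = η1 + η2
η = 21 + 30 = 51
N = 52 + 167 = 219
log2(51) ≈ 5.6724
V = 219 * 5.6724 = 1242.26

1242.26


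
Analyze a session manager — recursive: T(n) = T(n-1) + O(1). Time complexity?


Reasoning: linear recursion with constant work per frame
Complexity: O(n)

O(n)


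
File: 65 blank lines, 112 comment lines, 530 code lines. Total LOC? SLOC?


Total LOC = blank + comment + code
Total LOC = 65 + 112 + 530 = 707
SLOC (source only) = code = 530

Total LOC: 707, SLOC: 530


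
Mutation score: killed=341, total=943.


Mutation score = killed / total * 100
Mutation score = 341 / 943 * 100
Mutation score = 36.16%

36.16%


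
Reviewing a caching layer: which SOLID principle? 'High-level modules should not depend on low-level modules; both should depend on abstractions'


This describes the Dependency Inversion Principle (DIP)

Dependency Inversion Principle (DIP)


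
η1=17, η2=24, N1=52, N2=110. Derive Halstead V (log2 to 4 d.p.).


Formula: V = N * log2(η), where N = N1 + N2 and η = η1 + η2
η = 17 + 24 = 41
N = 52 + 110 = 162
log2(41) ≈ 5.3576
V = 162 * 5.3576 = 867.93

867.93


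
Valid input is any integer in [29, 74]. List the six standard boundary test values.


Range: [29, 74]
Boundaries: just below min, min, min+1, max-1, max, just above max
Values: [28, 29, 30, 73, 74, 75]

[28, 29, 30, 73, 74, 75]


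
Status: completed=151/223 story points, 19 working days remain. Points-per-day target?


Formula: Required rate = Remaining points / Days left
Remaining = 223 - 151 = 72 points
Required rate = 72 / 19 = 3.79 points/day

3.79 points/day


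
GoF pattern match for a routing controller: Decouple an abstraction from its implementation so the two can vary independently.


This matches the Bridge pattern

Bridge


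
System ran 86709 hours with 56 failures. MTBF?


Formula: MTBF = Total operating time / Number of failures
MTBF = 86709 / 56
MTBF = 1548.38 hours

1548.38 hours


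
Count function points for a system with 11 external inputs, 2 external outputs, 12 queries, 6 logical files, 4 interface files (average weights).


UFP = EI*4 + EO*5 + EQ*4 + ILF*10 + EIF*7
UFP = 11*4 + 2*5 + 12*4 + 6*10 + 4*7
UFP = 44 + 10 + 48 + 60 + 28
UFP = 190

190


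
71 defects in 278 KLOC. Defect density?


Defect density = defects / KLOC
Defect density = 71 / 278
Defect density = 0.255 defects/KLOC

0.255 defects/KLOC


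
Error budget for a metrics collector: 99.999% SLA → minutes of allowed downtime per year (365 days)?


Formula: allowed downtime = period * (100 - SLA) / 100
Period (year (365 days)) = 525600 minutes
Unavailability fraction = (100 - 99.999) / 100
Allowed downtime = 525600 * (100 - 99.999) / 100
Allowed downtime = 5.256 minutes

5.256 minutes


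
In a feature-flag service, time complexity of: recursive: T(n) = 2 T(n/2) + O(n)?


Reasoning: master theorem case 2 (merge-sort recurrence)
Complexity: O(n log n)

O(n log n)


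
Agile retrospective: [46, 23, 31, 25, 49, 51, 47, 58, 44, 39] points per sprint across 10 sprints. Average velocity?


Formula: Avg velocity = Total points / Number of sprints
Points: [46, 23, 31, 25, 49, 51, 47, 58, 44, 39]
Sum = 46 + 23 + 31 + 25 + 49 + 51 + 47 + 58 + 44 + 39 = 413
Avg velocity = 413 / 10 = 41.3 points/sprint

41.3 points/sprint


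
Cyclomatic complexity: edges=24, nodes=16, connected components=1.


Formula: V(G) = E - N + 2P
V(G) = 24 - 16 + 2*1
V(G) = 8 + 2
V(G) = 10

10


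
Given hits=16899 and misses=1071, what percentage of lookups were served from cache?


Formula: hit rate = hits / (hits + misses) * 100
hit rate = 16899 / (16899 + 1071) * 100
hit rate = 16899 / 17970 * 100
hit rate = 94.04%

94.04%


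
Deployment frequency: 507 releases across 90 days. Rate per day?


Formula: deployments per day = releases / days
= 507 / 90
= 5.633 deploys/day
(equivalently, 39.43 deploys/week)

5.633 deploys/day


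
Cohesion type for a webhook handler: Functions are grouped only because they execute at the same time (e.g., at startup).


Reasoning: Related by timing only
Type: Temporal cohesion

Temporal cohesion


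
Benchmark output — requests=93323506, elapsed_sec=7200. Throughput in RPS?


Formula: throughput = requests / seconds
throughput = 93323506 / 7200
throughput = 12961.6 requests/second

12961.6 requests/second


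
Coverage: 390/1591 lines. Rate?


Coverage = covered / total * 100
Coverage = 390 / 1591 * 100
Coverage = 24.51%

24.51%


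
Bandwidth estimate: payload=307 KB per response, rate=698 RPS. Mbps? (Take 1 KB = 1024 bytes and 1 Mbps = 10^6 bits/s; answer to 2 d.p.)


Formula: Mbps = payload_bytes * RPS * 8 / 1e6
Payload per request = 307 KB = 307 * 1024 = 314368 bytes
Total bytes/sec = 314368 * 698 = 219428864
Total bits/sec = 219428864 * 8 = 1755430912
Mbps = 1755430912 / 1e6 = 1755.43

1755.43 Mbps


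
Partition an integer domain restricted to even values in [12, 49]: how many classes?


Constraint: even integers in [12, 49]
Class 1: x < 12 — out-of-range invalid
Class 2: x in [12,49] but odd — wrong type invalid
Class 3: x in [12,49] and even — valid
Class 4: x > 49 — out-of-range invalid
Total equivalence classes: 4

4 equivalence classes


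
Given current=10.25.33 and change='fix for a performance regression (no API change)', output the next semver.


Current: 10.25.33
Change category: 'fix for a performance regression (no API change)' → patch bump
SemVer rule: patch bump → increment PATCH (MAJOR and MINOR unchanged)
New: 10.25.34

10.25.34


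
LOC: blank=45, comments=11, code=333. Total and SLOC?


Total LOC = blank + comment + code
Total LOC = 45 + 11 + 333 = 389
SLOC (source only) = code = 333

Total LOC: 389, SLOC: 333


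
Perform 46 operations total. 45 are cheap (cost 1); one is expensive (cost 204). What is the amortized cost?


Formula: Amortized cost = Total cost / Operations
Total cost = (45 * 1) + (1 * 204)
Total cost = 45 + 204 = 249
Amortized = 249 / 46 = 5.413

5.413


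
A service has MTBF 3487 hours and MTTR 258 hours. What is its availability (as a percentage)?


Availability = MTBF / (MTBF + MTTR)
Availability = 3487 / (3487 + 258)
Availability = 3487 / 3745
Availability = 93.1108%

93.1108%


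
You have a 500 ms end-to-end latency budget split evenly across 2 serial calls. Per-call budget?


Formula: per_stage = total_budget / stages
per_stage = 500 / 2
per_stage = 250.0 ms

250.0 ms


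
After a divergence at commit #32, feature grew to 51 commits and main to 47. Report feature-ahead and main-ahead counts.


Common ancestor: commit #32
feature commits after divergence: 51 - 32 = 19
main commits after divergence: 47 - 32 = 15
feature is 19 commits ahead of main
main is 15 commits ahead of feature

feature ahead: 19, main ahead: 15


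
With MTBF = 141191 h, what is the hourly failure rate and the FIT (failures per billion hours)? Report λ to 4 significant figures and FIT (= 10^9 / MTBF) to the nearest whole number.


Formula: λ = 1 / MTBF; FIT = λ × 1e9 = 1e9 / MTBF
λ = 1 / 141191 ≈ 7.083e-06 failures/hour
FIT = 1e9 / 141191 ≈ 7083 failures per 1e9 hours (nearest whole number)

λ = 7.083e-06 /h, FIT = 7083


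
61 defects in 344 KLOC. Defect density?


Defect density = defects / KLOC
Defect density = 61 / 344
Defect density = 0.177 defects/KLOC

0.177 defects/KLOC


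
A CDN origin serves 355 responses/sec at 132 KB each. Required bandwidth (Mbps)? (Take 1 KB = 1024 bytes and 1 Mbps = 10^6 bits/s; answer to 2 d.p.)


Formula: Mbps = payload_bytes * RPS * 8 / 1e6
Payload per request = 132 KB = 132 * 1024 = 135168 bytes
Total bytes/sec = 135168 * 355 = 47984640
Total bits/sec = 47984640 * 8 = 383877120
Mbps = 383877120 / 1e6 = 383.88

383.88 Mbps


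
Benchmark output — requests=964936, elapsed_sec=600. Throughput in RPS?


Formula: throughput = requests / seconds
throughput = 964936 / 600
throughput = 1608.23 requests/second

1608.23 requests/second


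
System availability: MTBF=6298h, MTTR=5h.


Availability = MTBF / (MTBF + MTTR)
Availability = 6298 / (6298 + 5)
Availability = 6298 / 6303
Availability = 99.9207%

99.9207%


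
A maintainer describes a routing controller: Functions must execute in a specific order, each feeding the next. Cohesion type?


Reasoning: Output of one is input to next
Type: Sequential cohesion

Sequential cohesion


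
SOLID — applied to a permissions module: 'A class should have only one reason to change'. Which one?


This describes the Single Responsibility Principle (SRP)

Single Responsibility Principle (SRP)


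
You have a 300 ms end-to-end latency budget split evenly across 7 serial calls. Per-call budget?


Formula: per_stage = total_budget / stages
per_stage = 300 / 7
per_stage = 42.86 ms

42.86 ms


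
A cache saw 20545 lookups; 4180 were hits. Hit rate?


Formula: hit rate = hits / (hits + misses) * 100
hit rate = 4180 / (4180 + 16365) * 100
hit rate = 4180 / 20545 * 100
hit rate = 20.35%

20.35%


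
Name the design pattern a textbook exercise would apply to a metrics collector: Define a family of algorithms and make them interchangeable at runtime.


This matches the Strategy pattern

Strategy


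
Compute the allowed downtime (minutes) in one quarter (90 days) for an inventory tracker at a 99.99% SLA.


Formula: allowed downtime = period * (100 - SLA) / 100
Period (quarter (90 days)) = 129600 minutes
Unavailability fraction = (100 - 99.99) / 100
Allowed downtime = 129600 * (100 - 99.99) / 100
Allowed downtime = 12.96 minutes

12.96 minutes


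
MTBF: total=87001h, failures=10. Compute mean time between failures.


Formula: MTBF = Total operating time / Number of failures
MTBF = 87001 / 10
MTBF = 8700.1 hours

8700.1 hours


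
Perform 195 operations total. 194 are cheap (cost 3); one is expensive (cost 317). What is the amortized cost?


Formula: Amortized cost = Total cost / Operations
Total cost = (194 * 3) + (1 * 317)
Total cost = 582 + 317 = 899
Amortized = 899 / 195 = 4.6103

4.6103


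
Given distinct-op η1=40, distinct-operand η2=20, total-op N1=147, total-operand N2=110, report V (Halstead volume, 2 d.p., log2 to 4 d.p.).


Formula: V = N * log2(η), where N = N1 + N2 and η = η1 + η2
η = 40 + 20 = 60
N = 147 + 110 = 257
log2(60) ≈ 5.9069
V = 257 * 5.9069 = 1518.07

1518.07


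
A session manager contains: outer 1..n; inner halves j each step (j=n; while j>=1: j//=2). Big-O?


Reasoning: n times log n
Complexity: O(n log n)

O(n log n)


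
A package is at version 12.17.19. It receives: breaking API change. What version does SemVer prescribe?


Current: 12.17.19
Change category: 'breaking API change' → major bump
SemVer rule: major bump → increment MAJOR, reset MINOR and PATCH to 0
New: 13.0.0

13.0.0


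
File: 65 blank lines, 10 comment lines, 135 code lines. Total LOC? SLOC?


Total LOC = blank + comment + code
Total LOC = 65 + 10 + 135 = 210
SLOC (source only) = code = 135

Total LOC: 210, SLOC: 135


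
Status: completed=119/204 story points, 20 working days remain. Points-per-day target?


Formula: Required rate = Remaining points / Days left
Remaining = 204 - 119 = 85 points
Required rate = 85 / 20 = 4.25 points/day

4.25 points/day


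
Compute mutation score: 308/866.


Mutation score = killed / total * 100
Mutation score = 308 / 866 * 100
Mutation score = 35.57%

35.57%


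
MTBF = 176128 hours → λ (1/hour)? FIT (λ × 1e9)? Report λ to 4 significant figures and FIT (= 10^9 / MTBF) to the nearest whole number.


Formula: λ = 1 / MTBF; FIT = λ × 1e9 = 1e9 / MTBF
λ = 1 / 176128 ≈ 5.678e-06 failures/hour
FIT = 1e9 / 176128 ≈ 5678 failures per 1e9 hours (nearest whole number)

λ = 5.678e-06 /h, FIT = 5678


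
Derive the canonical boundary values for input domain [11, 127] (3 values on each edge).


Range: [11, 127]
Boundaries: just below min, min, min+1, max-1, max, just above max
Values: [10, 11, 12, 126, 127, 128]

[10, 11, 12, 126, 127, 128]


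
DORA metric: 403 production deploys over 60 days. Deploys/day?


Formula: deployments per day = releases / days
= 403 / 60
= 6.717 deploys/day
(equivalently, 47.02 deploys/week)

6.717 deploys/day


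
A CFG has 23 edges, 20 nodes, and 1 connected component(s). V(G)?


Formula: V(G) = E - N + 2P
V(G) = 23 - 20 + 2*1
V(G) = 3 + 2
V(G) = 5

5


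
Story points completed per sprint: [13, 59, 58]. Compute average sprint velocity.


Formula: Avg velocity = Total points / Number of sprints
Points: [13, 59, 58]
Sum = 13 + 59 + 58 = 130
Avg velocity = 130 / 3 = 43.33 points/sprint

43.33 points/sprint
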